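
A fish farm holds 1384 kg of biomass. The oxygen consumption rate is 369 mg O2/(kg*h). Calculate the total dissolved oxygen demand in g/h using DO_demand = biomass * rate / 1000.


Total O2 consumption (mg/h) = 1384 kg * 369 mg/(kg*h) = 510696 mg/h
Convert to g/h: 510696 / 1000 = 510.696 g/h

510.696 g/h


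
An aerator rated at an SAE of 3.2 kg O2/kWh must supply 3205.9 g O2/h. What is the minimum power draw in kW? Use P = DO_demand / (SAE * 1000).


SAE in g O2/kWh = 3.2 * 1000 = 3200 g/kWh
P = DO_demand / SAE_g = 3205.9 / 3200 = 1.00184 kW

1.00184 kW


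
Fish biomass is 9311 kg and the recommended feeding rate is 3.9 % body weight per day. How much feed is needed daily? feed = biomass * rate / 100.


Feeding rate fraction = 3.9% / 100 = 0.039
Daily feed = 9311 kg * 0.039 = 363.129 kg/day

363.129 kg/day


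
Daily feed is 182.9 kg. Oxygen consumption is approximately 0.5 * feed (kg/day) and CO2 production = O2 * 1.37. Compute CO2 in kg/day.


O2 = 182.9 * 0.5 = 91.45
CO2 = 91.45 * 1.37 = 125.2865

125.2865 kg/day


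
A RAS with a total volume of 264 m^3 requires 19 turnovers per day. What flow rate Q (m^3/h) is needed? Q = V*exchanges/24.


Daily recirculation volume = 264 m^3 * 19 = 5016 m^3/day
Flow rate Q = daily volume / 24 h = 5016 / 24 = 209 m^3/h

209 m^3/h


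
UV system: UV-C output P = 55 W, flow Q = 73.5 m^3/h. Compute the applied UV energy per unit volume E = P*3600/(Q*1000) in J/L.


Energy delivered per hour = 55 W * 3600 s = 198000 J/h
Volume treated per hour = 73.5 m^3/h * 1000 = 73500 L/h
dose = 198000 / 73500 = 2.69388 J/L

2.69388 J/L


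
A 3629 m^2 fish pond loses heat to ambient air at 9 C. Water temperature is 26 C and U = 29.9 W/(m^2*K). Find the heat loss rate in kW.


Temperature difference dT = 26 - 9 = 17 K
Heat loss (W) = U * A * dT = 29.9 * 3629 * 17 = 1844620.7 W
Convert to kW: 1844620.7 / 1000 = 1844.6207 kW

1844.6207 kW


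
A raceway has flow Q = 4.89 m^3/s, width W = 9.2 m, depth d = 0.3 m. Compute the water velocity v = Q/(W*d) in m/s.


Cross-sectional area = W * d = 9.2 * 0.3 = 2.76 m^2
Velocity = Q / A = 4.89 / 2.76 = 1.77174 m/s

1.77174 m/s


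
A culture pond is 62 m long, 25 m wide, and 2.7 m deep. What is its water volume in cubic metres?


Base area = L * W = 62 * 25 = 1550 m^2
Volume = area * depth = 1550 * 2.7 = 4185 m^3

4185 m^3


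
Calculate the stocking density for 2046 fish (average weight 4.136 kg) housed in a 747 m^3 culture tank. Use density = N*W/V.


Total biomass = 2046 fish * 4.136 kg = 8462.256 kg
Density = total biomass / volume = 8462.256 / 747 = 11.3283 kg/m^3

11.3283 kg/m^3


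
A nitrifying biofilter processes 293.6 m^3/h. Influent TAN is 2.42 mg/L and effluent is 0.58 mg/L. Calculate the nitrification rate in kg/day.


Concentration drop: TAN_in - TAN_out = 2.42 - 0.58 = 1.84 mg/L
Hourly TAN removed = Q * dTAN = 293.6 m^3/h * 1.84 mg/L = 540.224 g/h  (m^3/h * mg/L = g/h)
Daily TAN removed = 540.224 * 24 = 12965.376 g/day
Convert to kg/day: 12965.376 / 1000 = 12.965376 kg/day

12.965376 kg/day


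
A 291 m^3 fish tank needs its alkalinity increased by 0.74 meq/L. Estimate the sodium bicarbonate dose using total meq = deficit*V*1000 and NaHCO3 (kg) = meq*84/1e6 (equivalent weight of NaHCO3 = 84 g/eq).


Tank volume in L = 291 m^3 * 1000 = 291000 L
Total meq required = 0.74 meq/L * 291000 L = 215340 meq
NaHCO3 mass = 215340 meq * 84 mg/meq / 1e6 = 18.0886 kg

18.0886 kg


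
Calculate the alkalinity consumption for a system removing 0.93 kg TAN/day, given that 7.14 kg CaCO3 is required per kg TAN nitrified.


Alkalinity factor: 7.14 kg CaCO3 consumed per kg TAN nitrified
alk = 0.93 kg TAN * 7.14 = 6.6402 kg CaCO3/day

6.6402 kg CaCO3/day


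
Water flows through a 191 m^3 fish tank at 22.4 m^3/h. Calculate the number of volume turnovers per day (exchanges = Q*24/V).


Daily flow volume = 22.4 m^3/h * 24 h = 537.6 m^3/day
Exchanges = daily flow / tank volume = 537.6 / 191 = 2.81466 exchanges/day

2.81466 exchanges/day


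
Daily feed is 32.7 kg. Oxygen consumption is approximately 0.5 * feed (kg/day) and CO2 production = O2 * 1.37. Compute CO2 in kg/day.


O2 = 32.7 * 0.5 = 16.35
CO2 = 16.35 * 1.37 = 22.3995

22.3995 kg/day


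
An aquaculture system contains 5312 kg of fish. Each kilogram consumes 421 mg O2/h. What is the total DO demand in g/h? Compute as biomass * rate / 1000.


Total O2 consumption (mg/h) = 5312 kg * 421 mg/(kg*h) = 2236352 mg/h
Convert to g/h: 2236352 / 1000 = 2236.352 g/h

2236.352 g/h


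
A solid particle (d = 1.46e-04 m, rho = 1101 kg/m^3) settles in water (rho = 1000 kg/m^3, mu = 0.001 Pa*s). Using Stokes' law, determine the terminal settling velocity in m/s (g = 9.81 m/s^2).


Density difference: rho_p - rho_f = 1101 - 1000 = 101 kg/m^3
d^2 = (1.46e-04)^2 = 2.1316e-08 m^2
Numerator = (rho_p - rho_f) * g * d^2 = 101 * 9.81 * 2.1316e-08 = 2.1120106e-05
Denominator = 18 * mu = 18 * 0.001 = 0.018
v_s = 2.1120106e-05 / 0.018 = 0.00117334 m/s
Check: Re = rho_f * v_s * d / mu = 1000 * 0.00117334 * 1.46e-04 / 0.001 = 0.171 < 1, so Stokes' law applies.

0.00117334 m/s


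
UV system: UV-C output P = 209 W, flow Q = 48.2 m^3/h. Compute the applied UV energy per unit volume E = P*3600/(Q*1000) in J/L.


Energy delivered per hour = 209 W * 3600 s = 752400 J/h
Volume treated per hour = 48.2 m^3/h * 1000 = 48200 L/h
dose = 752400 / 48200 = 15.61 J/L

15.61 J/L


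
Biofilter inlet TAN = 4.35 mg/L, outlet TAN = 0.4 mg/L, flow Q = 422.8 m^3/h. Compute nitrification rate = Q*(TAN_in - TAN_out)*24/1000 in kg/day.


Concentration drop: TAN_in - TAN_out = 4.35 - 0.4 = 3.95 mg/L
Hourly TAN removed = Q * dTAN = 422.8 m^3/h * 3.95 mg/L = 1670.06 g/h  (m^3/h * mg/L = g/h)
Daily TAN removed = 1670.06 * 24 = 40081.44 g/day
Convert to kg/day: 40081.44 / 1000 = 40.08144 kg/day

40.08144 kg/day


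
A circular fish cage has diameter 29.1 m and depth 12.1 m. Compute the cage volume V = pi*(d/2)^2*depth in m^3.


r = d/2 = 29.1/2 = 14.55 m
Base area = pi*r^2 = pi*14.55^2 = 665.08302 m^2
Volume = 665.08302 * 12.1 = 8047.5 m^3

8047.5 m^3


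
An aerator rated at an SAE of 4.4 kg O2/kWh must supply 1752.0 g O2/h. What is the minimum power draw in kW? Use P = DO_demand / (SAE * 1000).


SAE in g O2/kWh = 4.4 * 1000 = 4400 g/kWh
P = DO_demand / SAE_g = 1752.0 / 4400 = 0.398182 kW

0.398182 kW


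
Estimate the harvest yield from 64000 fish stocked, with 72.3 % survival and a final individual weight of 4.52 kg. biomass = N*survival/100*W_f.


Survivors = 64000 * 72.3/100 = 46272 fish
Harvest biomass = survivors * W_f = 46272 * 4.52 = 209149.44 kg

209149.44 kg


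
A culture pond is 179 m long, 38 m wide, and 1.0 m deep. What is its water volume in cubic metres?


Base area = L * W = 179 * 38 = 6802 m^2
Volume = area * depth = 6802 * 1.0 = 6802 m^3

6802 m^3


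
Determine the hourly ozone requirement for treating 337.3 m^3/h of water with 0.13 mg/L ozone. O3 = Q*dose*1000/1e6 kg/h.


O3 demand (mg/h) = Q * dose * 1000 = 337.3 * 0.13 * 1000 = 43849 mg/h
Convert mg to kg: 43849 / 1e6 = 0.043849 kg/h

0.043849 kg/h


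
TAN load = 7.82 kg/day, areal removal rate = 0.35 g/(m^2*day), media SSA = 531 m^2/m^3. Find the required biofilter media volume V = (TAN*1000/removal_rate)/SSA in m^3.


A = 7.82*1000 / 0.35 = 22342.857 m^2
V = 22342.857 / 531 = 42.0769

42.0769 m^3


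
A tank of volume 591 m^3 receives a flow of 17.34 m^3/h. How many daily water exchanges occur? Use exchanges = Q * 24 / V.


Daily flow volume = 17.34 m^3/h * 24 h = 416.16 m^3/day
Exchanges = daily flow / tank volume = 416.16 / 591 = 0.704162 exchanges/day

0.704162 exchanges/day


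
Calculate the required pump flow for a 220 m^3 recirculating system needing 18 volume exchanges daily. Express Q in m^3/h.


Daily recirculation volume = 220 m^3 * 18 = 3960 m^3/day
Flow rate Q = daily volume / 24 h = 3960 / 24 = 165 m^3/h

165 m^3/h


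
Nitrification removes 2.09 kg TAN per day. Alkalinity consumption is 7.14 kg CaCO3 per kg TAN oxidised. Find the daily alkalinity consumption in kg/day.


Alkalinity factor: 7.14 kg CaCO3 consumed per kg TAN nitrified
alk = 2.09 kg TAN * 7.14 = 14.9226 kg CaCO3/day

14.9226 kg CaCO3/day


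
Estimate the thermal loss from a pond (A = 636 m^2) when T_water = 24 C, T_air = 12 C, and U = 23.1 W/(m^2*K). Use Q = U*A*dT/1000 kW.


Temperature difference dT = 24 - 12 = 12 K
Heat loss (W) = U * A * dT = 23.1 * 636 * 12 = 176299.2 W
Convert to kW: 176299.2 / 1000 = 176.2992 kW

176.2992 kW


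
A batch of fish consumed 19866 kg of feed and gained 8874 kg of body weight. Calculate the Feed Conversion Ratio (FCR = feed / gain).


FCR = feed consumed / weight gained
FCR = 19866 kg / 8874 kg = 2.23867

2.23867


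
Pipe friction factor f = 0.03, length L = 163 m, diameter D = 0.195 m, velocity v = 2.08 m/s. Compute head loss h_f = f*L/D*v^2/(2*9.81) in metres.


v^2 = 2.08^2 = 4.3264 m^2/s^2
L/D = 163/0.195 = 835.89744
h_f = f*(L/D)*v^2/(2g) = 0.03 * 835.89744 * 4.3264 / 19.62 = 5.5297 m

5.5297 m


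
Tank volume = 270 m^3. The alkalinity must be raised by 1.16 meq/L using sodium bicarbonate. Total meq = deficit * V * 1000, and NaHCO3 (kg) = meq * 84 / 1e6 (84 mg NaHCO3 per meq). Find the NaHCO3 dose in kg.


Tank volume in L = 270 m^3 * 1000 = 270000 L
Total meq required = 1.16 meq/L * 270000 L = 313200 meq
NaHCO3 mass = 313200 meq * 84 mg/meq / 1e6 = 26.3088 kg

26.3088 kg


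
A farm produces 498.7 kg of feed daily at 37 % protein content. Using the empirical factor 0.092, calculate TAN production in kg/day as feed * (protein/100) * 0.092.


Protein in feed = 498.7 * 37/100 = 184.519 kg/day
TAN = protein * 0.092 = 184.519 * 0.092 = 16.975748 kg/day

16.975748 kg/day


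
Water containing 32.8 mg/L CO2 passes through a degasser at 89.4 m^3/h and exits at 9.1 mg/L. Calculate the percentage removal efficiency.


CO2_out / CO2_in = 9.1 / 32.8 = 0.27743902
Fraction remaining = 0.27743902
efficiency = (1 - 0.27743902) * 100 = 72.2561 %

72.2561 %


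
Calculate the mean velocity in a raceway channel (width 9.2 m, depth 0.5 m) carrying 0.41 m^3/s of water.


Cross-sectional area = W * d = 9.2 * 0.5 = 4.6 m^2
Velocity = Q / A = 0.41 / 4.6 = 0.0891304 m/s

0.0891304 m/s


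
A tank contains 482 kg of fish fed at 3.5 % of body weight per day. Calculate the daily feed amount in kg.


Feeding rate fraction = 3.5% / 100 = 0.035
Daily feed = 482 kg * 0.035 = 16.87 kg/day

16.87 kg/day


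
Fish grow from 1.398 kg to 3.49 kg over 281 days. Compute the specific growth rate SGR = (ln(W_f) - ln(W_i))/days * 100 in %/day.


ln(W_f) = ln(3.49) = 1.2499017
ln(W_i) = ln(1.398) = 0.33504264
ln(W_f) - ln(W_i) = 1.2499017 - 0.33504264 = 0.91485906
SGR = 0.91485906 / 281 * 100 = 0.325573 %/day

0.325573 %/day


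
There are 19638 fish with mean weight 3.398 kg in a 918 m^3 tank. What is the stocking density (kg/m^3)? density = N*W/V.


Total biomass = 19638 fish * 3.398 kg = 66729.924 kg
Density = total biomass / volume = 66729.924 / 918 = 72.6905 kg/m^3

72.6905 kg/m^3


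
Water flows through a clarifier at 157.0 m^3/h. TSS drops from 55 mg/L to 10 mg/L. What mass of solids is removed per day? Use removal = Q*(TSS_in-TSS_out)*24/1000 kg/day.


Concentration drop: TSS_in - TSS_out = 55 - 10 = 45 mg/L
Hourly solids removed = Q * dTSS = 157.0 m^3/h * 45 mg/L = 7065 g/h  (m^3/h * mg/L = g/h)
Daily solids removed = 7065 * 24 = 169560 g/day
Convert g to kg: 169560 / 1000 = 169.56 kg/day

169.56 kg/day


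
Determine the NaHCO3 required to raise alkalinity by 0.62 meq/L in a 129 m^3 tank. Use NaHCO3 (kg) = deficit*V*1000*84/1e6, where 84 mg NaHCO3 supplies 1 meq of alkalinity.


Tank volume in L = 129 m^3 * 1000 = 129000 L
Total meq required = 0.62 meq/L * 129000 L = 79980 meq
NaHCO3 mass = 79980 meq * 84 mg/meq / 1e6 = 6.71832 kg

6.71832 kg


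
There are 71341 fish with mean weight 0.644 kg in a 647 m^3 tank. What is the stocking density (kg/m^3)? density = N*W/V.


Total biomass = 71341 fish * 0.644 kg = 45943.604 kg
Density = total biomass / volume = 45943.604 / 647 = 71.0102 kg/m^3

71.0102 kg/m^3


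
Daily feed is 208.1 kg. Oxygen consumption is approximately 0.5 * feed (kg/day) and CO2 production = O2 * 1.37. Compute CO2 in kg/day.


O2 = 208.1 * 0.5 = 104.05
CO2 = 104.05 * 1.37 = 142.5485

142.5485 kg/day


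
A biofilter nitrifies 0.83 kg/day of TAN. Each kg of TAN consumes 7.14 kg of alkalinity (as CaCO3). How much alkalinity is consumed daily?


Alkalinity factor: 7.14 kg CaCO3 consumed per kg TAN nitrified
alk = 0.83 kg TAN * 7.14 = 5.9262 kg CaCO3/day

5.9262 kg CaCO3/day


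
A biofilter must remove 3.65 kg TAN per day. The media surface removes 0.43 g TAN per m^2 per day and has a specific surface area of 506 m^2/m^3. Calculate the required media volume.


A = 3.65*1000 / 0.43 = 8488.3721 m^2
V = 8488.3721 / 506 = 16.7754

16.7754 m^3


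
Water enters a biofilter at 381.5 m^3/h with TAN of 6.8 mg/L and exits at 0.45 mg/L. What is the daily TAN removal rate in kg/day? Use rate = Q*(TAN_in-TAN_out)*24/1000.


Concentration drop: TAN_in - TAN_out = 6.8 - 0.45 = 6.35 mg/L
Hourly TAN removed = Q * dTAN = 381.5 m^3/h * 6.35 mg/L = 2422.525 g/h  (m^3/h * mg/L = g/h)
Daily TAN removed = 2422.525 * 24 = 58140.6 g/day
Convert to kg/day: 58140.6 / 1000 = 58.1406 kg/day

58.1406 kg/day


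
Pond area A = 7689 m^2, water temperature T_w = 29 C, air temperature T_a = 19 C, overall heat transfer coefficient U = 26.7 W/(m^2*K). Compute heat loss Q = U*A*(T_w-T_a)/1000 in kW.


Temperature difference dT = 29 - 19 = 10 K
Heat loss (W) = U * A * dT = 26.7 * 7689 * 10 = 2052963 W
Convert to kW: 2052963 / 1000 = 2052.963 kW

2052.963 kW


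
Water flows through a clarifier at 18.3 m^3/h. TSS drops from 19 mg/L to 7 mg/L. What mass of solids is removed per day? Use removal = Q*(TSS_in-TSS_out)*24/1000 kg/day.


Concentration drop: TSS_in - TSS_out = 19 - 7 = 12 mg/L
Hourly solids removed = Q * dTSS = 18.3 m^3/h * 12 mg/L = 219.6 g/h  (m^3/h * mg/L = g/h)
Daily solids removed = 219.6 * 24 = 5270.4 g/day
Convert g to kg: 5270.4 / 1000 = 5.2704 kg/day

5.2704 kg/day


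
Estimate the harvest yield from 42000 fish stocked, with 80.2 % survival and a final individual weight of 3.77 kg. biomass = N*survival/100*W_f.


Survivors = 42000 * 80.2/100 = 33684 fish
Harvest biomass = survivors * W_f = 33684 * 3.77 = 126988.68 kg

126988.68 kg


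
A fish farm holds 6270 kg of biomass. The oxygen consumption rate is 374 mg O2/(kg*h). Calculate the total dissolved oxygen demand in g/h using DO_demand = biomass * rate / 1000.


Total O2 consumption (mg/h) = 6270 kg * 374 mg/(kg*h) = 2344980 mg/h
Convert to g/h: 2344980 / 1000 = 2344.98 g/h

2344.98 g/h


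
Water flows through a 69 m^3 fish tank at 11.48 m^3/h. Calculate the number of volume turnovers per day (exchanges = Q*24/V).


Daily flow volume = 11.48 m^3/h * 24 h = 275.52 m^3/day
Exchanges = daily flow / tank volume = 275.52 / 69 = 3.99304 exchanges/day

3.99304 exchanges/day


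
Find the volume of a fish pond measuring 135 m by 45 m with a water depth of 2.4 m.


Base area = L * W = 135 * 45 = 6075 m^2
Volume = area * depth = 6075 * 2.4 = 14580 m^3

14580 m^3


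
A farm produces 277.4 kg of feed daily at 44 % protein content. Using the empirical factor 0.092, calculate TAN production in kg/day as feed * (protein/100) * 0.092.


Protein in feed = 277.4 * 44/100 = 122.056 kg/day
TAN = protein * 0.092 = 122.056 * 0.092 = 11.229152 kg/day

11.229152 kg/day


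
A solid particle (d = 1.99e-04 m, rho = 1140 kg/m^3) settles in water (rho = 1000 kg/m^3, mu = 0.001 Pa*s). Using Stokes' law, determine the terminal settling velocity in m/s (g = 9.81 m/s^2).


Density difference: rho_p - rho_f = 1140 - 1000 = 140 kg/m^3
d^2 = (1.99e-04)^2 = 3.9601e-08 m^2
Numerator = (rho_p - rho_f) * g * d^2 = 140 * 9.81 * 3.9601e-08 = 5.4388013e-05
Denominator = 18 * mu = 18 * 0.001 = 0.018
v_s = 5.4388013e-05 / 0.018 = 0.00302156 m/s
Check: Re = rho_f * v_s * d / mu = 1000 * 0.00302156 * 1.99e-04 / 0.001 = 0.601 < 1, so Stokes' law applies.

0.00302156 m/s


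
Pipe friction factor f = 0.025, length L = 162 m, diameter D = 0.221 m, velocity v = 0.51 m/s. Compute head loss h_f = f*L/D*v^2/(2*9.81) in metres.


v^2 = 0.51^2 = 0.2601 m^2/s^2
L/D = 162/0.221 = 733.03167
h_f = f*(L/D)*v^2/(2g) = 0.025 * 733.03167 * 0.2601 / 19.62 = 0.242943 m

0.242943 m


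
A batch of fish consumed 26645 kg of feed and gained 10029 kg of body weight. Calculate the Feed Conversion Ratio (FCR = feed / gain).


FCR = feed consumed / weight gained
FCR = 26645 kg / 10029 kg = 2.6568

2.6568


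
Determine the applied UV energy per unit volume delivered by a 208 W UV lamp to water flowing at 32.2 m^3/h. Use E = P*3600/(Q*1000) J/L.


Energy delivered per hour = 208 W * 3600 s = 748800 J/h
Volume treated per hour = 32.2 m^3/h * 1000 = 32200 L/h
dose = 748800 / 32200 = 23.2547 J/L

23.2547 J/L


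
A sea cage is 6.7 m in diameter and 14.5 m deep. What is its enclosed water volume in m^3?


r = d/2 = 6.7/2 = 3.35 m
Base area = pi*r^2 = pi*3.35^2 = 35.256524 m^2
Volume = 35.256524 * 14.5 = 511.22 m^3

511.22 m^3


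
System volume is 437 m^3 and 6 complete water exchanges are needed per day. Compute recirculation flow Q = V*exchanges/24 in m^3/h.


Daily recirculation volume = 437 m^3 * 6 = 2622 m^3/day
Flow rate Q = daily volume / 24 h = 2622 / 24 = 109.25 m^3/h

109.25 m^3/h


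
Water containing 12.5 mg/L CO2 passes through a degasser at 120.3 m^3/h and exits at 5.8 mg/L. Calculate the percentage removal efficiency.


CO2_out / CO2_in = 5.8 / 12.5 = 0.464
Fraction remaining = 0.464
efficiency = (1 - 0.464) * 100 = 53.6 %

53.6 %


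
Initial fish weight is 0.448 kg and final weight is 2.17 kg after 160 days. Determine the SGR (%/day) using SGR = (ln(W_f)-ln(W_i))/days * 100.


ln(W_f) = ln(2.17) = 0.77472717
ln(W_i) = ln(0.448) = -0.80296205
ln(W_f) - ln(W_i) = 0.77472717 - -0.80296205 = 1.5776892
SGR = 1.5776892 / 160 * 100 = 0.986056 %/day

0.986056 %/day


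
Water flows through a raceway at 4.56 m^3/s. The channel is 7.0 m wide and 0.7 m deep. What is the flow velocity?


Cross-sectional area = W * d = 7.0 * 0.7 = 4.9 m^2
Velocity = Q / A = 4.56 / 4.9 = 0.930612 m/s

0.930612 m/s


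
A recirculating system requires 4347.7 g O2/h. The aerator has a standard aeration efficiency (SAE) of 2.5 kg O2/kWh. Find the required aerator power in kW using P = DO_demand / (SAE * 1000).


SAE in g O2/kWh = 2.5 * 1000 = 2500 g/kWh
P = DO_demand / SAE_g = 4347.7 / 2500 = 1.73908 kW

1.73908 kW


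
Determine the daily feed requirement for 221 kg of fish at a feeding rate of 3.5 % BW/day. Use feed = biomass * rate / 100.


Feeding rate fraction = 3.5% / 100 = 0.035
Daily feed = 221 kg * 0.035 = 7.735 kg/day

7.735 kg/day


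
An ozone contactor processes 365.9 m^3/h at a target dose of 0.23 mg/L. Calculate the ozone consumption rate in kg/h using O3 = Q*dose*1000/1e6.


O3 demand (mg/h) = Q * dose * 1000 = 365.9 * 0.23 * 1000 = 84157 mg/h
Convert mg to kg: 84157 / 1e6 = 0.084157 kg/h

0.084157 kg/h


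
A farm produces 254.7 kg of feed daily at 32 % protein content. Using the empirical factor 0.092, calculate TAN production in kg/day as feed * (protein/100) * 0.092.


Protein in feed = 254.7 * 32/100 = 81.504 kg/day
TAN = protein * 0.092 = 81.504 * 0.092 = 7.498368 kg/day

7.498368 kg/day


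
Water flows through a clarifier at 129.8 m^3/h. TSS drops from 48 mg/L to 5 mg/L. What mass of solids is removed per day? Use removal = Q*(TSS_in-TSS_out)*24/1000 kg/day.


Concentration drop: TSS_in - TSS_out = 48 - 5 = 43 mg/L
Hourly solids removed = Q * dTSS = 129.8 m^3/h * 43 mg/L = 5581.4 g/h  (m^3/h * mg/L = g/h)
Daily solids removed = 5581.4 * 24 = 133953.6 g/day
Convert g to kg: 133953.6 / 1000 = 133.9536 kg/day

133.9536 kg/day


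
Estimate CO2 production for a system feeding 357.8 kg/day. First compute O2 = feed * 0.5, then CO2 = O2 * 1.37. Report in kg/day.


O2 = 357.8 * 0.5 = 178.9
CO2 = 178.9 * 1.37 = 245.093

245.093 kg/day


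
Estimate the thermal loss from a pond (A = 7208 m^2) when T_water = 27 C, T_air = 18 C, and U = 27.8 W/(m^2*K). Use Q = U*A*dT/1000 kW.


Temperature difference dT = 27 - 18 = 9 K
Heat loss (W) = U * A * dT = 27.8 * 7208 * 9 = 1803441.6 W
Convert to kW: 1803441.6 / 1000 = 1803.4416 kW

1803.4416 kW


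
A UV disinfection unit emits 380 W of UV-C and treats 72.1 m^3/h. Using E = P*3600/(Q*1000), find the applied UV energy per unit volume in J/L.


Energy delivered per hour = 380 W * 3600 s = 1368000 J/h
Volume treated per hour = 72.1 m^3/h * 1000 = 72100 L/h
dose = 1368000 / 72100 = 18.9736 J/L

18.9736 J/L


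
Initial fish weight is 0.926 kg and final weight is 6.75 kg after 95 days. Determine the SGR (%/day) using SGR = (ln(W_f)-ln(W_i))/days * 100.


ln(W_f) = ln(6.75) = 1.9095425
ln(W_i) = ln(0.926) = -0.076881044
ln(W_f) - ln(W_i) = 1.9095425 - -0.076881044 = 1.9864235
SGR = 1.9864235 / 95 * 100 = 2.09097 %/day

2.09097 %/day


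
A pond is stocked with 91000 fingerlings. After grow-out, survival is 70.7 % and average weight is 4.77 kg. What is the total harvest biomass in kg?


Survivors = 91000 * 70.7/100 = 64337 fish
Harvest biomass = survivors * W_f = 64337 * 4.77 = 306887.49 kg

306887.49 kg


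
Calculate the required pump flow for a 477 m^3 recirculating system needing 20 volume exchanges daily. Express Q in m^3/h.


Daily recirculation volume = 477 m^3 * 20 = 9540 m^3/day
Flow rate Q = daily volume / 24 h = 9540 / 24 = 397.5 m^3/h

397.5 m^3/h


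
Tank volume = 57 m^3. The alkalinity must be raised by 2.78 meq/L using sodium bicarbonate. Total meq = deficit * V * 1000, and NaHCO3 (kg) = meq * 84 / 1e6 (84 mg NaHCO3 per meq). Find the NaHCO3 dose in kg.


Tank volume in L = 57 m^3 * 1000 = 57000 L
Total meq required = 2.78 meq/L * 57000 L = 158460 meq
NaHCO3 mass = 158460 meq * 84 mg/meq / 1e6 = 13.3106 kg

13.3106 kg


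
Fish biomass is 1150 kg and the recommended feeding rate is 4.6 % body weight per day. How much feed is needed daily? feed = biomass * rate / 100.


Feeding rate fraction = 4.6% / 100 = 0.046
Daily feed = 1150 kg * 0.046 = 52.9 kg/day

52.9 kg/day


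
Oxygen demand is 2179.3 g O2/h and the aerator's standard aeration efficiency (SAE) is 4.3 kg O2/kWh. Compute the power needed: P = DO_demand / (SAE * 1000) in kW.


SAE in g O2/kWh = 4.3 * 1000 = 4300 g/kWh
P = DO_demand / SAE_g = 2179.3 / 4300 = 0.506814 kW

0.506814 kW


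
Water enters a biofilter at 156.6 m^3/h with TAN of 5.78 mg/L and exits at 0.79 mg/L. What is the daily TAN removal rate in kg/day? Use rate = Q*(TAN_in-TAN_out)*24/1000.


Concentration drop: TAN_in - TAN_out = 5.78 - 0.79 = 4.99 mg/L
Hourly TAN removed = Q * dTAN = 156.6 m^3/h * 4.99 mg/L = 781.434 g/h  (m^3/h * mg/L = g/h)
Daily TAN removed = 781.434 * 24 = 18754.416 g/day
Convert to kg/day: 18754.416 / 1000 = 18.754416 kg/day

18.754416 kg/day


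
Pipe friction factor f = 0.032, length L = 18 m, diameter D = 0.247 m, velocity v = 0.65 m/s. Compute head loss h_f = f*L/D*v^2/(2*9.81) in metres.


v^2 = 0.65^2 = 0.4225 m^2/s^2
L/D = 18/0.247 = 72.874494
h_f = f*(L/D)*v^2/(2g) = 0.032 * 72.874494 * 0.4225 / 19.62 = 0.0502173 m

0.0502173 m


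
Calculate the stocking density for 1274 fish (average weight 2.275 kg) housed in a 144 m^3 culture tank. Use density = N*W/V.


Total biomass = 1274 fish * 2.275 kg = 2898.35 kg
Density = total biomass / volume = 2898.35 / 144 = 20.1274 kg/m^3

20.1274 kg/m^3


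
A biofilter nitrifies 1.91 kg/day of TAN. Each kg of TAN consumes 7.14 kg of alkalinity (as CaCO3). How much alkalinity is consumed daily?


Alkalinity factor: 7.14 kg CaCO3 consumed per kg TAN nitrified
alk = 1.91 kg TAN * 7.14 = 13.6374 kg CaCO3/day

13.6374 kg CaCO3/day


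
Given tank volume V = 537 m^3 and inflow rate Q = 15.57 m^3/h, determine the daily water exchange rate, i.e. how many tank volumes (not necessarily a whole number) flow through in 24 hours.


Daily flow volume = 15.57 m^3/h * 24 h = 373.68 m^3/day
Exchanges = daily flow / tank volume = 373.68 / 537 = 0.695866 exchanges/day

0.695866 exchanges/day


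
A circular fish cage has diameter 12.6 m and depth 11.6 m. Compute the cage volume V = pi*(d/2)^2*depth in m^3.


r = d/2 = 12.6/2 = 6.3 m
Base area = pi*r^2 = pi*6.3^2 = 124.68981 m^2
Volume = 124.68981 * 11.6 = 1446.4 m^3

1446.4 m^3


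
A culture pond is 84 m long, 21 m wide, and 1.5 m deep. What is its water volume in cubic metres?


Base area = L * W = 84 * 21 = 1764 m^2
Volume = area * depth = 1764 * 1.5 = 2646 m^3

2646 m^3


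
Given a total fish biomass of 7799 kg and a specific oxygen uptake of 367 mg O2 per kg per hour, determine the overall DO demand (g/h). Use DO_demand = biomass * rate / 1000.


Total O2 consumption (mg/h) = 7799 kg * 367 mg/(kg*h) = 2862233 mg/h
Convert to g/h: 2862233 / 1000 = 2862.233 g/h

2862.233 g/h


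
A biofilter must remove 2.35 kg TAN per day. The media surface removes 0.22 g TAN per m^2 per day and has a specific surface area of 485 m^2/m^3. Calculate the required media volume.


A = 2.35*1000 / 0.22 = 10681.818 m^2
V = 10681.818 / 485 = 22.0244

22.0244 m^3


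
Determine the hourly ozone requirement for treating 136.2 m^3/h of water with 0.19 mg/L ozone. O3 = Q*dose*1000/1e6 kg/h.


O3 demand (mg/h) = Q * dose * 1000 = 136.2 * 0.19 * 1000 = 25878 mg/h
Convert mg to kg: 25878 / 1e6 = 0.025878 kg/h

0.025878 kg/h


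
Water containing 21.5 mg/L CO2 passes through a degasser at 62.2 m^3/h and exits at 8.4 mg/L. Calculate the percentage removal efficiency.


CO2_out / CO2_in = 8.4 / 21.5 = 0.39069767
Fraction remaining = 0.39069767
efficiency = (1 - 0.39069767) * 100 = 60.9302 %

60.9302 %


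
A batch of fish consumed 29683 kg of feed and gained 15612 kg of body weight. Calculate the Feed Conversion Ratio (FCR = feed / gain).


FCR = feed consumed / weight gained
FCR = 29683 kg / 15612 kg = 1.90129

1.90129


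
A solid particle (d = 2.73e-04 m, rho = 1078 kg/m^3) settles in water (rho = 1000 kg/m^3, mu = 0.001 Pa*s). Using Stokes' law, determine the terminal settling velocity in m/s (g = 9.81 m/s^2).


Density difference: rho_p - rho_f = 1078 - 1000 = 78 kg/m^3
d^2 = (2.73e-04)^2 = 7.4529e-08 m^2
Numerator = (rho_p - rho_f) * g * d^2 = 78 * 9.81 * 7.4529e-08 = 5.70281e-05
Denominator = 18 * mu = 18 * 0.001 = 0.018
v_s = 5.70281e-05 / 0.018 = 0.00316823 m/s
Check: Re = rho_f * v_s * d / mu = 1000 * 0.00316823 * 2.73e-04 / 0.001 = 0.865 < 1, so Stokes' law applies.

0.00316823 m/s


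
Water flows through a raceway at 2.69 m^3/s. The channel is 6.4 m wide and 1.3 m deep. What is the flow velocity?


Cross-sectional area = W * d = 6.4 * 1.3 = 8.32 m^2
Velocity = Q / A = 2.69 / 8.32 = 0.323317 m/s

0.323317 m/s


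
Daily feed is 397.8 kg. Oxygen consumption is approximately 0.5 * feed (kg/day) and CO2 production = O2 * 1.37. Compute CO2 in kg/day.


O2 = 397.8 * 0.5 = 198.9
CO2 = 198.9 * 1.37 = 272.493

272.493 kg/day


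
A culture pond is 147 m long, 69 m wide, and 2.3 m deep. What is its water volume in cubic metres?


Base area = L * W = 147 * 69 = 10143 m^2
Volume = area * depth = 10143 * 2.3 = 23328.9 m^3

23328.9 m^3


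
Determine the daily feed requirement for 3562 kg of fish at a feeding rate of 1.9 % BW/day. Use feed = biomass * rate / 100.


Feeding rate fraction = 1.9% / 100 = 0.019
Daily feed = 3562 kg * 0.019 = 67.678 kg/day

67.678 kg/day


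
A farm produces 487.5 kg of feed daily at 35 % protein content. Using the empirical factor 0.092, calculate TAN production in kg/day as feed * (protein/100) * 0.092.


Protein in feed = 487.5 * 35/100 = 170.625 kg/day
TAN = protein * 0.092 = 170.625 * 0.092 = 15.6975 kg/day

15.6975 kg/day


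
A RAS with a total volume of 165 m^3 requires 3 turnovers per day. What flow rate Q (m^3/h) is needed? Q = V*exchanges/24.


Daily recirculation volume = 165 m^3 * 3 = 495 m^3/day
Flow rate Q = daily volume / 24 h = 495 / 24 = 20.625 m^3/h

20.625 m^3/h


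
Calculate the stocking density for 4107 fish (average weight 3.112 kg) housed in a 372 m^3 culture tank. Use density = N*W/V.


Total biomass = 4107 fish * 3.112 kg = 12780.984 kg
Density = total biomass / volume = 12780.984 / 372 = 34.3575 kg/m^3

34.3575 kg/m^3


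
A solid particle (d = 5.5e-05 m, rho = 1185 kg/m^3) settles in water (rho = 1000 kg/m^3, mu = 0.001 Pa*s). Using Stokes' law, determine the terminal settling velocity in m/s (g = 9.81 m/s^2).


Density difference: rho_p - rho_f = 1185 - 1000 = 185 kg/m^3
d^2 = (5.5e-05)^2 = 3.025e-09 m^2
Numerator = (rho_p - rho_f) * g * d^2 = 185 * 9.81 * 3.025e-09 = 5.4899213e-06
Denominator = 18 * mu = 18 * 0.001 = 0.018
v_s = 5.4899213e-06 / 0.018 = 3.04996e-04 m/s
Check: Re = rho_f * v_s * d / mu = 1000 * 3.04996e-04 * 5.5e-05 / 0.001 = 0.0168 < 1, so Stokes' law applies.

3.04996e-04 m/s


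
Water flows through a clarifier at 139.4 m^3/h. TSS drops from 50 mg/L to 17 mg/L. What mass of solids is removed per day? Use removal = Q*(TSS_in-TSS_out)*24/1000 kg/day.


Concentration drop: TSS_in - TSS_out = 50 - 17 = 33 mg/L
Hourly solids removed = Q * dTSS = 139.4 m^3/h * 33 mg/L = 4600.2 g/h  (m^3/h * mg/L = g/h)
Daily solids removed = 4600.2 * 24 = 110404.8 g/day
Convert g to kg: 110404.8 / 1000 = 110.4048 kg/day

110.4048 kg/day


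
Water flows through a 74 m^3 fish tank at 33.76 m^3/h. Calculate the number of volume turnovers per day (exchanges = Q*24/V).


Daily flow volume = 33.76 m^3/h * 24 h = 810.24 m^3/day
Exchanges = daily flow / tank volume = 810.24 / 74 = 10.9492 exchanges/day

10.9492 exchanges/day


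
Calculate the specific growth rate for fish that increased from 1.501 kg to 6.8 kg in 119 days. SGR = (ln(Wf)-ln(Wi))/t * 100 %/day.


ln(W_f) = ln(6.8) = 1.9169226
ln(W_i) = ln(1.501) = 0.40613155
ln(W_f) - ln(W_i) = 1.9169226 - 0.40613155 = 1.510791
SGR = 1.510791 / 119 * 100 = 1.26957 %/day

1.26957 %/day


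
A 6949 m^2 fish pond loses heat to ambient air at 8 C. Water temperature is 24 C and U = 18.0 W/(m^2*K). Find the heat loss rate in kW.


Temperature difference dT = 24 - 8 = 16 K
Heat loss (W) = U * A * dT = 18.0 * 6949 * 16 = 2001312 W
Convert to kW: 2001312 / 1000 = 2001.312 kW

2001.312 kW


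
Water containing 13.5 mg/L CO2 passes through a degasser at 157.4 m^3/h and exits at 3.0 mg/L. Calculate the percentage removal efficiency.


CO2_out / CO2_in = 3.0 / 13.5 = 0.22222222
Fraction remaining = 0.22222222
efficiency = (1 - 0.22222222) * 100 = 77.7778 %

77.7778 %


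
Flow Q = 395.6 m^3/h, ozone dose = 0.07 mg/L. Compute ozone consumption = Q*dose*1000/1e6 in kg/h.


O3 demand (mg/h) = Q * dose * 1000 = 395.6 * 0.07 * 1000 = 27692 mg/h
Convert mg to kg: 27692 / 1e6 = 0.027692 kg/h

0.027692 kg/h


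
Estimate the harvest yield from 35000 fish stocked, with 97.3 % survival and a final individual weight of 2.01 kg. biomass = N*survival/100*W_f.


Survivors = 35000 * 97.3/100 = 34055 fish
Harvest biomass = survivors * W_f = 34055 * 2.01 = 68450.55 kg

68450.55 kg


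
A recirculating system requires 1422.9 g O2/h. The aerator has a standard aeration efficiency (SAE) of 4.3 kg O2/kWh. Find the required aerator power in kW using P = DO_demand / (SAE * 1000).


SAE in g O2/kWh = 4.3 * 1000 = 4300 g/kWh
P = DO_demand / SAE_g = 1422.9 / 4300 = 0.330907 kW

0.330907 kW


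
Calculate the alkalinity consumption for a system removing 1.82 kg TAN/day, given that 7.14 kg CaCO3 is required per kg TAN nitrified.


Alkalinity factor: 7.14 kg CaCO3 consumed per kg TAN nitrified
alk = 1.82 kg TAN * 7.14 = 12.9948 kg CaCO3/day

12.9948 kg CaCO3/day


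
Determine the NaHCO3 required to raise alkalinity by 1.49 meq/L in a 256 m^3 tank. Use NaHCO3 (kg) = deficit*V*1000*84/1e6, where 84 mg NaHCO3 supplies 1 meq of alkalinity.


Tank volume in L = 256 m^3 * 1000 = 256000 L
Total meq required = 1.49 meq/L * 256000 L = 381440 meq
NaHCO3 mass = 381440 meq * 84 mg/meq / 1e6 = 32.041 kg

32.041 kg


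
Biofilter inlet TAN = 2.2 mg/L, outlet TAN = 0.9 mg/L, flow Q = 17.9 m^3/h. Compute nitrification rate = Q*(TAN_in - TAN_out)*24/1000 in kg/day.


Concentration drop: TAN_in - TAN_out = 2.2 - 0.9 = 1.3 mg/L
Hourly TAN removed = Q * dTAN = 17.9 m^3/h * 1.3 mg/L = 23.27 g/h  (m^3/h * mg/L = g/h)
Daily TAN removed = 23.27 * 24 = 558.48 g/day
Convert to kg/day: 558.48 / 1000 = 0.55848 kg/day

0.55848 kg/day


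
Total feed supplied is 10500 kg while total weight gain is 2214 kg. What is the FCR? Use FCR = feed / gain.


FCR = feed consumed / weight gained
FCR = 10500 kg / 2214 kg = 4.74255

4.74255


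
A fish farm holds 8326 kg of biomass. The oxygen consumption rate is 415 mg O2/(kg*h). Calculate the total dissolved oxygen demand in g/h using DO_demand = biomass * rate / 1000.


Total O2 consumption (mg/h) = 8326 kg * 415 mg/(kg*h) = 3455290 mg/h
Convert to g/h: 3455290 / 1000 = 3455.29 g/h

3455.29 g/h


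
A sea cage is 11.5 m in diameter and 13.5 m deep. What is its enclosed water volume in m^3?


r = d/2 = 11.5/2 = 5.75 m
Base area = pi*r^2 = pi*5.75^2 = 103.86891 m^2
Volume = 103.86891 * 13.5 = 1402.23 m^3

1402.23 m^3


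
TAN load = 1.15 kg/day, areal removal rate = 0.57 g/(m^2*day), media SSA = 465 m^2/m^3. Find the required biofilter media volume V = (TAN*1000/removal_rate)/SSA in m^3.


A = 1.15*1000 / 0.57 = 2017.5439 m^2
V = 2017.5439 / 465 = 4.3388

4.3388 m^3


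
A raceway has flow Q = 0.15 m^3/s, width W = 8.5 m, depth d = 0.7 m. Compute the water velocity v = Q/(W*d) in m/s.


Cross-sectional area = W * d = 8.5 * 0.7 = 5.95 m^2
Velocity = Q / A = 0.15 / 5.95 = 0.0252101 m/s

0.0252101 m/s


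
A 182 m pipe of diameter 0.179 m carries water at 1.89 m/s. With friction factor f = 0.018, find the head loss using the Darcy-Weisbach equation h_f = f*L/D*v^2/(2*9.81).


v^2 = 1.89^2 = 3.5721 m^2/s^2
L/D = 182/0.179 = 1016.7598
h_f = f*(L/D)*v^2/(2g) = 0.018 * 1016.7598 * 3.5721 / 19.62 = 3.33208 m

3.33208 m


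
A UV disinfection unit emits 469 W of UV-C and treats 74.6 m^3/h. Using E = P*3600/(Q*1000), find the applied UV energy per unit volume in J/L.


Energy delivered per hour = 469 W * 3600 s = 1688400 J/h
Volume treated per hour = 74.6 m^3/h * 1000 = 74600 L/h
dose = 1688400 / 74600 = 22.6327 J/L

22.6327 J/L


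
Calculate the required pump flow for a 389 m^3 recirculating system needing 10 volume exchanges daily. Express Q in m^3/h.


Daily recirculation volume = 389 m^3 * 10 = 3890 m^3/day
Flow rate Q = daily volume / 24 h = 3890 / 24 = 162.083 m^3/h

162.083 m^3/h


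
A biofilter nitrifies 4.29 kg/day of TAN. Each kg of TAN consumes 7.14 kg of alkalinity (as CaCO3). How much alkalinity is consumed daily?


Alkalinity factor: 7.14 kg CaCO3 consumed per kg TAN nitrified
alk = 4.29 kg TAN * 7.14 = 30.6306 kg CaCO3/day

30.6306 kg CaCO3/day


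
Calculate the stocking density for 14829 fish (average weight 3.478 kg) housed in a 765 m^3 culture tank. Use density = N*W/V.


Total biomass = 14829 fish * 3.478 kg = 51575.262 kg
Density = total biomass / volume = 51575.262 / 765 = 67.4186 kg/m^3

67.4186 kg/m^3


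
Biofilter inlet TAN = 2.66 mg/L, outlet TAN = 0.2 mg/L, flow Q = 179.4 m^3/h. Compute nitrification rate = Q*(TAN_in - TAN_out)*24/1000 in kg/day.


Concentration drop: TAN_in - TAN_out = 2.66 - 0.2 = 2.46 mg/L
Hourly TAN removed = Q * dTAN = 179.4 m^3/h * 2.46 mg/L = 441.324 g/h  (m^3/h * mg/L = g/h)
Daily TAN removed = 441.324 * 24 = 10591.776 g/day
Convert to kg/day: 10591.776 / 1000 = 10.591776 kg/day

10.591776 kg/day


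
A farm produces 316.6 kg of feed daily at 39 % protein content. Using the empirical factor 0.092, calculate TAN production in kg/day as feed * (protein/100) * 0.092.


Protein in feed = 316.6 * 39/100 = 123.474 kg/day
TAN = protein * 0.092 = 123.474 * 0.092 = 11.359608 kg/day

11.359608 kg/day


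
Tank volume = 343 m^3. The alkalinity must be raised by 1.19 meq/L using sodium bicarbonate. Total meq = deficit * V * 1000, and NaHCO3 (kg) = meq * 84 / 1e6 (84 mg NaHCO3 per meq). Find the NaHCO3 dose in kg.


Tank volume in L = 343 m^3 * 1000 = 343000 L
Total meq required = 1.19 meq/L * 343000 L = 408170 meq
NaHCO3 mass = 408170 meq * 84 mg/meq / 1e6 = 34.2863 kg

34.2863 kg


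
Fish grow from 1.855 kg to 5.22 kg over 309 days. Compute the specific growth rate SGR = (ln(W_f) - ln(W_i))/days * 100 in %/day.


ln(W_f) = ln(5.22) = 1.6524974
ln(W_i) = ln(1.855) = 0.6178847
ln(W_f) - ln(W_i) = 1.6524974 - 0.6178847 = 1.0346127
SGR = 1.0346127 / 309 * 100 = 0.334826 %/day

0.334826 %/day


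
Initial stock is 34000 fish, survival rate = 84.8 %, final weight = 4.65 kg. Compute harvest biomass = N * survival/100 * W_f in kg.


Survivors = 34000 * 84.8/100 = 28832 fish
Harvest biomass = survivors * W_f = 28832 * 4.65 = 134068.8 kg

134068.8 kg


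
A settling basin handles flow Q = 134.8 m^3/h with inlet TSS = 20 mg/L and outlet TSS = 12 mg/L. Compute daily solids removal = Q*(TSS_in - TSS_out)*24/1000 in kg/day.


Concentration drop: TSS_in - TSS_out = 20 - 12 = 8 mg/L
Hourly solids removed = Q * dTSS = 134.8 m^3/h * 8 mg/L = 1078.4 g/h  (m^3/h * mg/L = g/h)
Daily solids removed = 1078.4 * 24 = 25881.6 g/day
Convert g to kg: 25881.6 / 1000 = 25.8816 kg/day

25.8816 kg/day


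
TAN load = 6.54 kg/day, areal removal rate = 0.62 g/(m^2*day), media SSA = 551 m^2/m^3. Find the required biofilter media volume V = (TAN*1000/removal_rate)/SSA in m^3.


A = 6.54*1000 / 0.62 = 10548.387 m^2
V = 10548.387 / 551 = 19.1441

19.1441 m^3


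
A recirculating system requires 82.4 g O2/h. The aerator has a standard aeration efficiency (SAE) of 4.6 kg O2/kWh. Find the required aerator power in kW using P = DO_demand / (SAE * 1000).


SAE in g O2/kWh = 4.6 * 1000 = 4600 g/kWh
P = DO_demand / SAE_g = 82.4 / 4600 = 0.017913 kW

0.017913 kW


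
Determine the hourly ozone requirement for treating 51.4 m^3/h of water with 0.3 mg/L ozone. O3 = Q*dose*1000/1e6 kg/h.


O3 demand (mg/h) = Q * dose * 1000 = 51.4 * 0.3 * 1000 = 15420 mg/h
Convert mg to kg: 15420 / 1e6 = 0.01542 kg/h

0.01542 kg/h


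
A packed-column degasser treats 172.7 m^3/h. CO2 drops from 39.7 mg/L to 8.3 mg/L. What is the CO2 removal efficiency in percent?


CO2_out / CO2_in = 8.3 / 39.7 = 0.20906801
Fraction remaining = 0.20906801
efficiency = (1 - 0.20906801) * 100 = 79.0932 %

79.0932 %


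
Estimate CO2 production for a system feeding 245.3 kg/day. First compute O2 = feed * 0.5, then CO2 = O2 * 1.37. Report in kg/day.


O2 = 245.3 * 0.5 = 122.65
CO2 = 122.65 * 1.37 = 168.0305

168.0305 kg/day


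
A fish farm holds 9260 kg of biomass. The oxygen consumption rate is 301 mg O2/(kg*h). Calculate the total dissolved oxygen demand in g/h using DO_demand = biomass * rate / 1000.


Total O2 consumption (mg/h) = 9260 kg * 301 mg/(kg*h) = 2787260 mg/h
Convert to g/h: 2787260 / 1000 = 2787.26 g/h

2787.26 g/h


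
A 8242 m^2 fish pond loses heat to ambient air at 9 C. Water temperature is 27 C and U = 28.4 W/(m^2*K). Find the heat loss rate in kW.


Temperature difference dT = 27 - 9 = 18 K
Heat loss (W) = U * A * dT = 28.4 * 8242 * 18 = 4213310.4 W
Convert to kW: 4213310.4 / 1000 = 4213.3104 kW

4213.3104 kW


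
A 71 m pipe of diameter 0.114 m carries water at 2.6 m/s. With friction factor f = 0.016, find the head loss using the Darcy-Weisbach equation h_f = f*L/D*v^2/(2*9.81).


v^2 = 2.6^2 = 6.76 m^2/s^2
L/D = 71/0.114 = 622.80702
h_f = f*(L/D)*v^2/(2g) = 0.016 * 622.80702 * 6.76 / 19.62 = 3.43337 m

3.43337 m


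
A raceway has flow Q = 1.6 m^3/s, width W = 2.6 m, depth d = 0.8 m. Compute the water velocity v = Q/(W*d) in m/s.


Cross-sectional area = W * d = 2.6 * 0.8 = 2.08 m^2
Velocity = Q / A = 1.6 / 2.08 = 0.769231 m/s

0.769231 m/s
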